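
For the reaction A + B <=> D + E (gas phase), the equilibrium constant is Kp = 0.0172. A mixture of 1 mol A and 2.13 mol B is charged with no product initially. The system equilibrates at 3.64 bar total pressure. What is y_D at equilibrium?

y_D = 0.054

Basis: 1 mol A initially; let X = conversion of A. Extent ξ = X.
At extent ξ: n_A = 1 − X; n_B = 2.13 − X; n_D = X; n_E = X.
Since Δν = 0, n_T = 3.13 throughout.
With p_i = (n_i/n_T)P, Kp = p_D p_E / (p_A p_B).
Equating to 0.0172 and solving on 0 < X < 1: X = 0.168.
Then n_D = 0.168, n_T = 3.13, so y_D = 0.054.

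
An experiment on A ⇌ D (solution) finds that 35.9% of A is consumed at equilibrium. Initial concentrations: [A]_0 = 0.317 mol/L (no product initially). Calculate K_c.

Let X = conversion of A.
Concentrations: [A] = 0.317 − 0.317X; [D] = 0.317X.
At X = 0.359: [A] = 0.203, [D] = 0.114.
K_c = [D] / ([A]) = 0.56.

K_c = 0.56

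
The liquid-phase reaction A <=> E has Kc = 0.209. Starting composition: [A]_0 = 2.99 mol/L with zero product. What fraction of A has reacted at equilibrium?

X = 0.173

Let X = conversion of A; extent ξ = 2.99·X mol/L.
Concentrations: [A] = 2.99 − 2.99X; [E] = 2.99X.
Kc = [E] / ([A]).
Equating to 0.209: the physical root is X = 0.173.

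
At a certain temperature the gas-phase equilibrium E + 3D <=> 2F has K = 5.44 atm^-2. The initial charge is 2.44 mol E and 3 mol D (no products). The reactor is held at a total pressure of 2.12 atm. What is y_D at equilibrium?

y_D = 0.224

Let X = conversion of D (basis 3 mol D); extent of reaction ξ = X.
Moles: n_E = 2.44 − X; n_D = 3 − 3X; n_F = 2X.
n_T = Σnᵢ = 5.44 − 2X.
Mole fractions y_i = n_i/n_T; K = p_F^2 / (p_E p_D^3) with p_i = y_i·P.
Setting this equal to 5.44 atm^-2 and taking the physical root (0 < X < 1) gives X = 0.697.
Then n_D = 0.908, n_T = 4.05, so y_D = 0.224.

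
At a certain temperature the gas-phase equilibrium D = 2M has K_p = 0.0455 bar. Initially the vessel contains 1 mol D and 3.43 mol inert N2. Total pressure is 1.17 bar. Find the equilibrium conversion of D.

X = 0.191

Let X = conversion of D (basis 1 mol D); extent of reaction ξ = X.
At extent ξ: n_D = 1 − X; n_M = 2X; n_I = 3.43 (inert).
n_T = Σnᵢ = 4.43 + X.
y_i = n_i/n_T, p_i = y_i·P. K_p = p_M^2 / (p_D).
Equating to 0.0455 bar and solving on 0 < X < 1: X = 0.191.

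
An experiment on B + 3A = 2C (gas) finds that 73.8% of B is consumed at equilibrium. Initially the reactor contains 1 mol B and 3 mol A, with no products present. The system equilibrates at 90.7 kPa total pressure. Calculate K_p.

K_p = 0.0133 kPa^-2

Take 1 mol B as basis and let X be its fractional conversion, so ξ = X.
At extent ξ: n_B = 1 − X; n_A = 3 − 3X; n_C = 2X.
n_T = Σnᵢ = 4 − 2X.
At X = 0.738: n_B = 0.262, n_A = 0.786, n_C = 1.48, n_T = 2.52.
p_i = (n_i/n_T)·P. K_p = p_C^2 / (p_B p_A^3) = 0.0133 kPa^-2.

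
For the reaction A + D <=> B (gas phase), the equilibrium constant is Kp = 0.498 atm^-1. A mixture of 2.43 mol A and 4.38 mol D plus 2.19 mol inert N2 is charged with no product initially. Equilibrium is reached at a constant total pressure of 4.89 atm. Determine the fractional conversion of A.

Let X = conversion of A (basis 2.43 mol A); extent of reaction ξ = 2.43X.
Mole table: n_A = 2.43 − 2.43X; n_D = 4.38 − 2.43X; n_B = 2.43X; n_I = 2.19 (inert).
Summing: n_T = 9 − 2.43X.
With p_i = (n_i/n_T)P, Kp = p_B / (p_A p_D).
This yields a degree-2 equation in X; solving on (0,1), X = 0.498.

X = 0.498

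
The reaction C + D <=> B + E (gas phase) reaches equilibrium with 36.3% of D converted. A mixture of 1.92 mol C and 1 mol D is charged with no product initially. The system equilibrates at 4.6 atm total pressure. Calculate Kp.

Kp = 0.133

Take 1 mol D as basis and let X be its fractional conversion, so ξ = X.
Moles: n_C = 1.92 − X; n_D = 1 − X; n_B = X; n_E = X.
n_T stays at 2.92 (no change in mole number).
At X = 0.363: n_C = 1.56, n_D = 0.637, n_B = 0.363, n_E = 0.363, n_T = 2.92.
p_i = (n_i/n_T)·P. Kp = p_B p_E / (p_C p_D) = 0.133.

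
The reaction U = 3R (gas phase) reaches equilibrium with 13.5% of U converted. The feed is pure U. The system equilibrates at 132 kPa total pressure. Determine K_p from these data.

Let X = conversion of U (basis 1 mol U); extent of reaction ξ = X.
Moles: n_U = 1 − X; n_R = 3X.
Total moles n_T = 1 + 2X.
At X = 0.135: n_U = 0.865, n_R = 0.405, n_T = 1.27.
p_i = (n_i/n_T)·P. K_p = p_R^3 / (p_U) = 830 kPa^2.

K_p = 830 kPa^2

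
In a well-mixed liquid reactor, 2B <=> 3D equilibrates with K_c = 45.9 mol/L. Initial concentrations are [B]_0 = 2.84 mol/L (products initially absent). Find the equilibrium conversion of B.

X = 0.721

Let X = conversion of B; extent ξ = 2.84X/2 mol/L.
Concentrations: [B] = 2.84 − 2.84X; [D] = 4.26X.
K_c = [D]^3 / ([B]^2).
Setting equal to 45.9 and solving for X on (0,1) gives X = 0.721.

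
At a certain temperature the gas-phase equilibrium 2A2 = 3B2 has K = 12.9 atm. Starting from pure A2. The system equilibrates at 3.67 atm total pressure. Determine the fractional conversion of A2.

Let X = conversion of A2 (basis 1 mol A2); extent of reaction ξ = 0.5X.
At extent ξ: n_A2 = 1 − X; n_B2 = 1.5X.
Total moles n_T = 1 + 0.5X.
Mole fractions y_i = n_i/n_T; K = p_B2^3 / (p_A2^2) with p_i = y_i·P.
Equating to 12.9 atm and solving on 0 < X < 1: X = 0.600.

X = 0.600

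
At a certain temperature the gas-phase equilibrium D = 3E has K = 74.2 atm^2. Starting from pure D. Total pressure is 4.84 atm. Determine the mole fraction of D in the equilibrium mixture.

Let X = conversion of D (basis 1 mol D); extent of reaction ξ = X.
Moles: n_D = 1 − X; n_E = 3X.
n_T = Σnᵢ = 1 + 2X.
y_i = n_i/n_T, p_i = y_i·P. K = p_E^3 / (p_D).
Substituting and setting equal to 74.2 atm^2 gives a polynomial in X; the root in (0,1) is X = 0.609.
Then n_D = 0.391, n_T = 2.22, so y_D = 0.176.

y_D = 0.176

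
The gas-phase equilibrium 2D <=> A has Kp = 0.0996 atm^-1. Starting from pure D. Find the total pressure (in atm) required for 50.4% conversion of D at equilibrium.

P = 7.69 atm

Let X = conversion of D (basis 1 mol D); extent of reaction ξ = 0.5X.
Moles: n_D = 1 − X; n_A = 0.5X.
n_T = Σnᵢ = 1 − 0.5X.
Kp = p_A / (p_D^2) with p_i = (n_i/n_T)·P.
At X = 0.504: the mole-fraction product g(X) = Π y_i^ν_i = 0.7662. Since Kp = g(X)·P^{-1}, P = (g/Kp)^(1/1) = (0.7662/0.0996)^(1/1) = 7.69 atm.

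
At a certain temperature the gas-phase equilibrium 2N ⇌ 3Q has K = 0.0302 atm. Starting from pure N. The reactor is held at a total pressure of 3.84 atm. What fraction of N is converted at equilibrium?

Basis: 1 mol N initially; let X = conversion of N. Extent ξ = 0.5X.
Species balance: n_N = 1 − X; n_Q = 1.5X.
n_T = Σnᵢ = 1 + 0.5X.
With p_i = (n_i/n_T)P, K = p_Q^3 / (p_N^2).
Equating to 0.0302 atm and solving on 0 < X < 1: X = 0.124.

X = 0.124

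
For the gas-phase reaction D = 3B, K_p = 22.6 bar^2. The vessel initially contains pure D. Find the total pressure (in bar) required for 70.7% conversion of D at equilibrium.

P = 2.01 bar

Basis: 1 mol D initially; let X = conversion of D. Extent ξ = X.
Moles: n_D = 1 − X; n_B = 3X.
n_T = Σnᵢ = 1 + 2X.
K_p = p_B^3 / (p_D) with p_i = (n_i/n_T)·P.
At X = 0.707: the mole-fraction product g(X) = Π y_i^ν_i = 5.588. Since K_p = g(X)·P^{2}, P = (K_p/g)^(1/2) = (22.6/5.588)^(1/2) = 2.01 bar.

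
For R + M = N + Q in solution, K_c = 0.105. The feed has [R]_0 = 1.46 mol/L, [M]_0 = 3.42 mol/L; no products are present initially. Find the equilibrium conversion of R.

X = 0.364

Let X = conversion of R; extent ξ = 1.46·X mol/L.
Concentrations: [R] = 1.46 − 1.46X; [M] = 3.42 − 1.46X; [N] = 1.46X; [Q] = 1.46X.
K_c = [N] [Q] / ([R] [M]).
This equals 0.105 at X = 0.364 (the root in 0 < X < 1).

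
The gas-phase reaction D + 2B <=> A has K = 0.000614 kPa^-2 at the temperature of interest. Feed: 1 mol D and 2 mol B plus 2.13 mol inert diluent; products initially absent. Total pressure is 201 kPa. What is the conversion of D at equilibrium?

X = 0.552

Basis: 1 mol D initially; let X = conversion of D. Extent ξ = X.
Mole table: n_D = 1 − X; n_B = 2 − 2X; n_A = X; n_I = 2.13 (inert).
Summing: n_T = 5.13 − 2X.
y_i = n_i/n_T, p_i = y_i·P. K = p_A / (p_D p_B^2).
Substituting and setting equal to 0.000614 kPa^-2 gives a polynomial in X; the root in (0,1) is X = 0.552.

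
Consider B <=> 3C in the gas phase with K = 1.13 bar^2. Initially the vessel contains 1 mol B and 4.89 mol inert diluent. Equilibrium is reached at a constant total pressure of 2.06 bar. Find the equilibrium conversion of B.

X = 0.588

Basis: 1 mol B initially; let X = conversion of B. Extent ξ = X.
Moles: n_B = 1 − X; n_C = 3X; n_I = 4.89 (inert).
Total moles n_T = 5.89 + 2X.
y_i = n_i/n_T, p_i = y_i·P. K = p_C^3 / (p_B).
Setting this equal to 1.13 bar^2 and taking the physical root (0 < X < 1) gives X = 0.588.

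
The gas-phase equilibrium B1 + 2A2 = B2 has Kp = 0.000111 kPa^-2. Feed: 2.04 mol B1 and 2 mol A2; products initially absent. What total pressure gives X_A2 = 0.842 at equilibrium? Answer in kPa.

Take 2 mol A2 as basis and let X be its fractional conversion, so ξ = X.
Species balance: n_B1 = 2.04 − X; n_A2 = 2 − 2X; n_B2 = X.
n_T = Σnᵢ = 4.04 − 2X.
Kp = p_B2 / (p_B1 p_A2^2) with p_i = (n_i/n_T)·P.
At X = 0.842: the mole-fraction product g(X) = Π y_i^ν_i = 39.07. Since Kp = g(X)·P^{-2}, P = (g/Kp)^(1/2) = (39.07/0.000111)^(1/2) = 593 kPa.

P = 593 kPa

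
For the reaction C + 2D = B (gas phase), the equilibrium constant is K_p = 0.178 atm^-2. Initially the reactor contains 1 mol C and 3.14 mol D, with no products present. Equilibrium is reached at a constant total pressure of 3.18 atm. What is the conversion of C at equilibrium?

Basis: 1 mol C initially; let X = conversion of C. Extent ξ = X.
At extent ξ: n_C = 1 − X; n_D = 3.14 − 2X; n_B = X.
Summing: n_T = 4.14 − 2X.
With p_i = (n_i/n_T)P, K_p = p_B / (p_C p_D^2).
Equating to 0.178 atm^-2 and solving on 0 < X < 1: X = 0.461.

X = 0.461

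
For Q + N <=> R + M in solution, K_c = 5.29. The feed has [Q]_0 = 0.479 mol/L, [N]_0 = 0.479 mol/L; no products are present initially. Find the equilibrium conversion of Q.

X = 0.697

Let X = conversion of Q; extent ξ = 0.479·X mol/L.
Concentrations: [Q] = 0.479 − 0.479X; [N] = 0.479 − 0.479X; [R] = 0.479X; [M] = 0.479X.
K_c = [R] [M] / ([Q] [N]).
Equating to 5.29: the physical root is X = 0.697.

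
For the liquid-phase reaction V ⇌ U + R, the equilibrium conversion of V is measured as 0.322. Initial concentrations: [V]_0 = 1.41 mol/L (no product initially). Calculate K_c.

Let X = conversion of V.
Concentrations: [V] = 1.41 − 1.41X; [U] = 1.41X; [R] = 1.41X.
At X = 0.322: [V] = 0.956, [U] = 0.454, [R] = 0.454.
K_c = [U] [R] / ([V]) = 0.216 mol/L.

K_c = 0.216 mol/L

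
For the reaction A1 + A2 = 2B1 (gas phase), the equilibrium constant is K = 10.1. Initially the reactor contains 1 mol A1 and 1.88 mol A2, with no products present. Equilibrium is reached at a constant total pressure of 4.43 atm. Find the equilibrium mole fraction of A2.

Basis: 1 mol A1 initially; let X = conversion of A1. Extent ξ = X.
Species balance: n_A1 = 1 − X; n_A2 = 1.88 − X; n_B1 = 2X.
Total moles n_T = 2.88 (Δν = 0, constant).
y_i = n_i/n_T, p_i = y_i·P. K = p_B1^2 / (p_A1 p_A2).
This yields a degree-2 equation in X; solving on (0,1), X = 0.781.
Then n_A2 = 1.1, n_T = 2.88, so y_A2 = 0.382.

y_A2 = 0.382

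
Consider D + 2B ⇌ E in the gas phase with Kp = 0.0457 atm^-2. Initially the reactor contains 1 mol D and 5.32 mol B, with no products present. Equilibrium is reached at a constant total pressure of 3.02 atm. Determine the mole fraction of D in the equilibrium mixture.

Basis: 1 mol D initially; let X = conversion of D. Extent ξ = X.
Moles: n_D = 1 − X; n_B = 5.32 − 2X; n_E = X.
n_T = Σnᵢ = 6.32 − 2X.
Mole fractions y_i = n_i/n_T; Kp = p_E / (p_D p_B^2) with p_i = y_i·P.
Setting this equal to 0.0457 atm^-2 and taking the physical root (0 < X < 1) gives X = 0.223.
Then n_D = 0.777, n_T = 5.87, so y_D = 0.132.

y_D = 0.132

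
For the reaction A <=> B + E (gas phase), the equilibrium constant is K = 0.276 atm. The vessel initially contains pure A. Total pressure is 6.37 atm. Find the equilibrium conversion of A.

X = 0.204

Take 1 mol A as basis and let X be its fractional conversion, so ξ = X.
Moles: n_A = 1 − X; n_B = X; n_E = X.
Summing: n_T = 1 + X.
y_i = n_i/n_T, p_i = y_i·P. K = p_B p_E / (p_A).
Substituting and setting equal to 0.276 atm gives a polynomial in X; the root in (0,1) is X = 0.204.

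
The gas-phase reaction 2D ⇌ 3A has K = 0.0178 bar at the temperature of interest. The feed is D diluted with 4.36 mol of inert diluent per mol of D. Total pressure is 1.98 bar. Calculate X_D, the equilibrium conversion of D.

Take 1 mol D as basis and let X be its fractional conversion, so ξ = 0.5X.
Species balance: n_D = 1 − X; n_A = 1.5X; n_I = 4.36 (inert).
n_T = Σnᵢ = 5.36 + 0.5X.
y_i = n_i/n_T, p_i = y_i·P. K = p_A^3 / (p_D^2).
This yields a degree-3 equation in X; solving on (0,1), X = 0.209.

X = 0.209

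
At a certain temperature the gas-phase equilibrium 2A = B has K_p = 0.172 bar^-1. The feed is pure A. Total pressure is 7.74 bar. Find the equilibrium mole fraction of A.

Basis: 1 mol A initially; let X = conversion of A. Extent ξ = 0.5X.
Mole table: n_A = 1 − X; n_B = 0.5X.
n_T = Σnᵢ = 1 − 0.5X.
With p_i = (n_i/n_T)P, K_p = p_B / (p_A^2).
This yields a degree-2 equation in X; solving on (0,1), X = 0.602.
Then n_A = 0.398, n_T = 0.699, so y_A = 0.569.

y_A = 0.569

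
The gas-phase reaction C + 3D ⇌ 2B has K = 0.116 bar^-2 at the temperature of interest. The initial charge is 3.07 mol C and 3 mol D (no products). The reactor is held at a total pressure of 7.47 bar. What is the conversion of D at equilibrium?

X = 0.579

Basis: 3 mol D initially; let X = conversion of D. Extent ξ = X.
At extent ξ: n_C = 3.07 − X; n_D = 3 − 3X; n_B = 2X.
n_T = Σnᵢ = 6.07 − 2X.
y_i = n_i/n_T, p_i = y_i·P. K = p_B^2 / (p_C p_D^3).
Equating to 0.116 bar^-2 and solving on 0 < X < 1: X = 0.579.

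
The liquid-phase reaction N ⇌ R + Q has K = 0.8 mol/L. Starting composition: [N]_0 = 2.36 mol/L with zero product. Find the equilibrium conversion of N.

X = 0.437

Let X = conversion of N; extent ξ = 2.36·X mol/L.
Concentrations: [N] = 2.36 − 2.36X; [R] = 2.36X; [Q] = 2.36X.
K = [R] [Q] / ([N]).
Setting equal to 0.8 and solving for X on (0,1) gives X = 0.437.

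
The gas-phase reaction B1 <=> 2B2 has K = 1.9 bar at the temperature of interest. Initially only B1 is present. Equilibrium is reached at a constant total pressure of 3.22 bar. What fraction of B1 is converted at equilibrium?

Basis: 1 mol B1 initially; let X = conversion of B1. Extent ξ = X.
Mole table: n_B1 = 1 − X; n_B2 = 2X.
Summing: n_T = 1 + X.
With p_i = (n_i/n_T)P, K = p_B2^2 / (p_B1).
Equating to 1.9 bar and solving on 0 < X < 1: X = 0.359.

X = 0.359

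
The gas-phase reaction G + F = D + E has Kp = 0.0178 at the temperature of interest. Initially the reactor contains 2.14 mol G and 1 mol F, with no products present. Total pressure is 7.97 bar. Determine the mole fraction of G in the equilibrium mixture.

Take 1 mol F as basis and let X be its fractional conversion, so ξ = X.
Mole table: n_G = 2.14 − X; n_F = 1 − X; n_D = X; n_E = X.
Since Δν = 0, n_T = 3.14 throughout.
Mole fractions y_i = n_i/n_T; Kp = p_D p_E / (p_G p_F) with p_i = y_i·P.
This yields a degree-2 equation in X; solving on (0,1), X = 0.171.
Then n_G = 1.97, n_T = 3.14, so y_G = 0.627.

y_G = 0.627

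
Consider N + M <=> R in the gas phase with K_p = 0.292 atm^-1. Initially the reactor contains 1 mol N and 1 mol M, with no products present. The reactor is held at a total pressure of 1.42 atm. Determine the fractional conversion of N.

Take 1 mol N as basis and let X be its fractional conversion, so ξ = X.
At extent ξ: n_N = 1 − X; n_M = 1 − X; n_R = X.
Total moles n_T = 2 − X.
With p_i = (n_i/n_T)P, K_p = p_R / (p_N p_M).
This yields a degree-2 equation in X; solving on (0,1), X = 0.159.

X = 0.159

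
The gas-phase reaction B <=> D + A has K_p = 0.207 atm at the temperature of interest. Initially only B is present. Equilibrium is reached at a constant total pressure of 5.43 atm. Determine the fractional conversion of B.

Let X = conversion of B (basis 1 mol B); extent of reaction ξ = X.
Moles: n_B = 1 − X; n_D = X; n_A = X.
Total moles n_T = 1 + X.
Mole fractions y_i = n_i/n_T; K_p = p_D p_A / (p_B) with p_i = y_i·P.
This yields a degree-2 equation in X; solving on (0,1), X = 0.192.

X = 0.192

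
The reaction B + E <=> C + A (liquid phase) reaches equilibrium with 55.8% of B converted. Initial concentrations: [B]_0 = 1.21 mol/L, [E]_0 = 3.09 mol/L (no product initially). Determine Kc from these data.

Let X = conversion of B.
Concentrations: [B] = 1.21 − 1.21X; [E] = 3.09 − 1.21X; [C] = 1.21X; [A] = 1.21X.
At X = 0.558: [B] = 0.535, [E] = 2.41, [C] = 0.675, [A] = 0.675.
Kc = [C] [A] / ([B] [E]) = 0.353.

Kc = 0.353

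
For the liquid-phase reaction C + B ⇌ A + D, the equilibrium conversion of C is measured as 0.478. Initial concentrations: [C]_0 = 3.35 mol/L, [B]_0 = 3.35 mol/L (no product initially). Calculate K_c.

Let X = conversion of C.
Concentrations: [C] = 3.35 − 3.35X; [B] = 3.35 − 3.35X; [A] = 3.35X; [D] = 3.35X.
At X = 0.478: [C] = 1.75, [B] = 1.75, [A] = 1.6, [D] = 1.6.
K_c = [A] [D] / ([C] [B]) = 0.839.

K_c = 0.839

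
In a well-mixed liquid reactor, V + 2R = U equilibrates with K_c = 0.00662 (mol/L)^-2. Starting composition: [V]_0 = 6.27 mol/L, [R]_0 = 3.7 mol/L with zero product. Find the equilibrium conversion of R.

Let X = conversion of R; extent ξ = 3.7X/2 mol/L.
Concentrations: [V] = 6.27 − 1.85X; [R] = 3.7 − 3.7X; [U] = 1.85X.
K_c = [U] / ([V] [R]^2).
This equals 0.00662 at X = 0.190 (the root in 0 < X < 1).

X = 0.190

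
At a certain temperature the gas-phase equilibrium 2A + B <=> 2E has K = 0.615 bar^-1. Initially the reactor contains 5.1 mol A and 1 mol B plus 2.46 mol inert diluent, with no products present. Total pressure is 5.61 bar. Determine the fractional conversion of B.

X = 0.688

Basis: 1 mol B initially; let X = conversion of B. Extent ξ = X.
At extent ξ: n_A = 5.1 − 2X; n_B = 1 − X; n_E = 2X; n_I = 2.46 (inert).
Summing: n_T = 8.56 − X.
With p_i = (n_i/n_T)P, K = p_E^2 / (p_A^2 p_B).
This yields a degree-3 equation in X; solving on (0,1), X = 0.688.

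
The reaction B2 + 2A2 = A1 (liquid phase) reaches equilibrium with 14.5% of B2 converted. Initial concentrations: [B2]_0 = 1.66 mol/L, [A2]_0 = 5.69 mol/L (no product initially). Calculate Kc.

Kc = 0.00625 (mol/L)^-2

Let X = conversion of B2.
Concentrations: [B2] = 1.66 − 1.66X; [A2] = 5.69 − 3.32X; [A1] = 1.66X.
At X = 0.145: [B2] = 1.42, [A2] = 5.21, [A1] = 0.241.
Kc = [A1] / ([B2] [A2]^2) = 0.00625 (mol/L)^-2.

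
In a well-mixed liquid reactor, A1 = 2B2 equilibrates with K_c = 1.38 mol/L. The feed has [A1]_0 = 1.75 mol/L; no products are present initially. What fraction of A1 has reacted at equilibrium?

Let X = conversion of A1; extent ξ = 1.75·X mol/L.
Concentrations: [A1] = 1.75 − 1.75X; [B2] = 3.5X.
K_c = [B2]^2 / ([A1]).
Solving K_c = 1.38 for X ∈ (0,1): X = 0.356.

X = 0.356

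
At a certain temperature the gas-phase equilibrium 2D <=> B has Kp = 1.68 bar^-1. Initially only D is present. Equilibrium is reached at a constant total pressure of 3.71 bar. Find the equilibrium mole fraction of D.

Take 1 mol D as basis and let X be its fractional conversion, so ξ = 0.5X.
At extent ξ: n_D = 1 − X; n_B = 0.5X.
Summing: n_T = 1 − 0.5X.
With p_i = (n_i/n_T)P, Kp = p_B / (p_D^2).
Substituting and setting equal to 1.68 bar^-1 gives a polynomial in X; the root in (0,1) is X = 0.804.
Then n_D = 0.196, n_T = 0.598, so y_D = 0.328.

y_D = 0.328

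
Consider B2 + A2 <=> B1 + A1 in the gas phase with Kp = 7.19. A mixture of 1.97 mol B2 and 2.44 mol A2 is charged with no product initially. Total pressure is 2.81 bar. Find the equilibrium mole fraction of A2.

Take 1.97 mol B2 as basis and let X be its fractional conversion, so ξ = 1.97X.
At extent ξ: n_B2 = 1.97 − 1.97X; n_A2 = 2.44 − 1.97X; n_B1 = 1.97X; n_A1 = 1.97X.
n_T stays at 4.41 (no change in mole number).
With p_i = (n_i/n_T)P, Kp = p_B1 p_A1 / (p_B2 p_A2).
Equating to 7.19 and solving on 0 < X < 1: X = 0.798.
Then n_A2 = 0.867, n_T = 4.41, so y_A2 = 0.197.

y_A2 = 0.197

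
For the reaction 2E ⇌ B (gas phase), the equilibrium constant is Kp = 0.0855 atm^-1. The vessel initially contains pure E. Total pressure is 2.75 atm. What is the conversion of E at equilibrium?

X = 0.282

Basis: 1 mol E initially; let X = conversion of E. Extent ξ = 0.5X.
Mole table: n_E = 1 − X; n_B = 0.5X.
Total moles n_T = 1 − 0.5X.
y_i = n_i/n_T, p_i = y_i·P. Kp = p_B / (p_E^2).
This yields a degree-2 equation in X; solving on (0,1), X = 0.282.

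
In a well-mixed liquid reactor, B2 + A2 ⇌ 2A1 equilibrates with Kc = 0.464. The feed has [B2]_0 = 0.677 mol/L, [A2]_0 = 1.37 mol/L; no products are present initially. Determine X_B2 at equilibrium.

X = 0.354

Let X = conversion of B2; extent ξ = 0.677·X mol/L.
Concentrations: [B2] = 0.677 − 0.677X; [A2] = 1.37 − 0.677X; [A1] = 1.35X.
Kc = [A1]^2 / ([B2] [A2]).
Equating to 0.464: the physical root is X = 0.354.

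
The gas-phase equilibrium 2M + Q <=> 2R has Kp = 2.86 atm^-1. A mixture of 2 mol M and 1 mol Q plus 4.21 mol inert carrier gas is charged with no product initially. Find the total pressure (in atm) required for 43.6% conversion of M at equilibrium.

P = 2.51 atm

Let X = conversion of M (basis 2 mol M); extent of reaction ξ = X.
Mole table: n_M = 2 − 2X; n_Q = 1 − X; n_R = 2X; n_I = 4.21 (inert).
n_T = Σnᵢ = 7.21 − X.
Kp = p_R^2 / (p_M^2 p_Q) with p_i = (n_i/n_T)·P.
At X = 0.436: the mole-fraction product g(X) = Π y_i^ν_i = 7.178. Since Kp = g(X)·P^{-1}, P = (g/Kp)^(1/1) = (7.178/2.86)^(1/1) = 2.51 atm.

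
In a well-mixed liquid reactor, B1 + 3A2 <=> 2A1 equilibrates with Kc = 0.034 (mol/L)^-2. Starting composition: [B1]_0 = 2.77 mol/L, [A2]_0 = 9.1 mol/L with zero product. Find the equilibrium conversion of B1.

Let X = conversion of B1; extent ξ = 2.77·X mol/L.
Concentrations: [B1] = 2.77 − 2.77X; [A2] = 9.1 − 8.31X; [A1] = 5.54X.
Kc = [A1]^2 / ([B1] [A2]^3).
Equating to 0.034 (mol/L)^-2: the physical root is X = 0.473.

X = 0.473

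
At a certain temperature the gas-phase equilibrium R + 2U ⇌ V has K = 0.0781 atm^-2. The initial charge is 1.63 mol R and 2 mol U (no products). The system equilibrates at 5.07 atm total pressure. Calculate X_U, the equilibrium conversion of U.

Basis: 2 mol U initially; let X = conversion of U. Extent ξ = X.
Species balance: n_R = 1.63 − X; n_U = 2 − 2X; n_V = X.
Summing: n_T = 3.63 − 2X.
Mole fractions y_i = n_i/n_T; K = p_V / (p_R p_U^2) with p_i = y_i·P.
This yields a degree-3 equation in X; solving on (0,1), X = 0.420.

X = 0.420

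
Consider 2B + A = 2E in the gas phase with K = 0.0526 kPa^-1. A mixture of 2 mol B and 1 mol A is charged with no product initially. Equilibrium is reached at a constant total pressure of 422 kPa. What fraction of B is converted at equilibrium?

X = 0.646

Take 2 mol B as basis and let X be its fractional conversion, so ξ = X.
Moles: n_B = 2 − 2X; n_A = 1 − X; n_E = 2X.
Total moles n_T = 3 − X.
y_i = n_i/n_T, p_i = y_i·P. K = p_E^2 / (p_B^2 p_A).
Setting this equal to 0.0526 kPa^-1 and taking the physical root (0 < X < 1) gives X = 0.646.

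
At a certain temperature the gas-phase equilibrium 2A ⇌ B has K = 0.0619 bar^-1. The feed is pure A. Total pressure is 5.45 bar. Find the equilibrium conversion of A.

Take 1 mol A as basis and let X be its fractional conversion, so ξ = 0.5X.
Mole table: n_A = 1 − X; n_B = 0.5X.
Total moles n_T = 1 − 0.5X.
With p_i = (n_i/n_T)P, K = p_B / (p_A^2).
Setting this equal to 0.0619 bar^-1 and taking the physical root (0 < X < 1) gives X = 0.348.

X = 0.348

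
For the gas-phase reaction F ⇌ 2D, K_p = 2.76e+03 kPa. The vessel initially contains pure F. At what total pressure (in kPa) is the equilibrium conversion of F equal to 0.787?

P = 424 kPa

Let X = conversion of F (basis 1 mol F); extent of reaction ξ = X.
Moles: n_F = 1 − X; n_D = 2X.
n_T = Σnᵢ = 1 + X.
K_p = p_D^2 / (p_F) with p_i = (n_i/n_T)·P.
At X = 0.787: the mole-fraction product g(X) = Π y_i^ν_i = 6.509. Since K_p = g(X)·P^{1}, P = (K_p/g)^(1/1) = (2.76e+03/6.509)^(1/1) = 424 kPa.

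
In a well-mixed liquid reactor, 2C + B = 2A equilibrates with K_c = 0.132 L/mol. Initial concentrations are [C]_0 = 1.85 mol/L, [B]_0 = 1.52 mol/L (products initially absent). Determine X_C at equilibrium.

X = 0.289

Let X = conversion of C; extent ξ = 1.85X/2 mol/L.
Concentrations: [C] = 1.85 − 1.85X; [B] = 1.52 − 0.925X; [A] = 1.85X.
K_c = [A]^2 / ([C]^2 [B]).
Solving K_c = 0.132 for X ∈ (0,1): X = 0.289.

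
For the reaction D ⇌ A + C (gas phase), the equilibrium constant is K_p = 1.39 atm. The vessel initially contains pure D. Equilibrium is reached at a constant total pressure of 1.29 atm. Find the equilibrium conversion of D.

X = 0.720

Let X = conversion of D (basis 1 mol D); extent of reaction ξ = X.
Moles: n_D = 1 − X; n_A = X; n_C = X.
Total moles n_T = 1 + X.
Mole fractions y_i = n_i/n_T; K_p = p_A p_C / (p_D) with p_i = y_i·P.
Setting this equal to 1.39 atm and taking the physical root (0 < X < 1) gives X = 0.720.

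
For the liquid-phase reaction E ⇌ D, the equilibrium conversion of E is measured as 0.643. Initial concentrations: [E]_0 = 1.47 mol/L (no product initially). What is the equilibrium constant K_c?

Let X = conversion of E.
Concentrations: [E] = 1.47 − 1.47X; [D] = 1.47X.
At X = 0.643: [E] = 0.525, [D] = 0.945.
K_c = [D] / ([E]) = 1.8.

K_c = 1.8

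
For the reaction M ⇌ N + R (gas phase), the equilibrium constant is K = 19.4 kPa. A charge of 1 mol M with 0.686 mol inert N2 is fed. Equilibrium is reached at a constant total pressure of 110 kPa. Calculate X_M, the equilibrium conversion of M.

Let X = conversion of M (basis 1 mol M); extent of reaction ξ = X.
Species balance: n_M = 1 − X; n_N = X; n_R = X; n_I = 0.686 (inert).
n_T = Σnᵢ = 1.69 + X.
With p_i = (n_i/n_T)P, K = p_N p_R / (p_M).
Setting this equal to 19.4 kPa and taking the physical root (0 < X < 1) gives X = 0.454.

X = 0.454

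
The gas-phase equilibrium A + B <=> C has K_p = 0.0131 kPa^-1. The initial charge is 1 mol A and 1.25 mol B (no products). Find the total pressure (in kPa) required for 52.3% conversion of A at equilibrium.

P = 199 kPa

Take 1 mol A as basis and let X be its fractional conversion, so ξ = X.
Mole table: n_A = 1 − X; n_B = 1.25 − X; n_C = X.
n_T = Σnᵢ = 2.25 − X.
K_p = p_C / (p_A p_B) with p_i = (n_i/n_T)·P.
At X = 0.523: the mole-fraction product g(X) = Π y_i^ν_i = 2.605. Since K_p = g(X)·P^{-1}, P = (g/K_p)^(1/1) = (2.605/0.0131)^(1/1) = 199 kPa.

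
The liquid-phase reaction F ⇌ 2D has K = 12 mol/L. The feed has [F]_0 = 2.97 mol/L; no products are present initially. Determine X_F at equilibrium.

X = 0.620

Let X = conversion of F; extent ξ = 2.97·X mol/L.
Concentrations: [F] = 2.97 − 2.97X; [D] = 5.94X.
K = [D]^2 / ([F]).
This equals 12 at X = 0.620 (the root in 0 < X < 1).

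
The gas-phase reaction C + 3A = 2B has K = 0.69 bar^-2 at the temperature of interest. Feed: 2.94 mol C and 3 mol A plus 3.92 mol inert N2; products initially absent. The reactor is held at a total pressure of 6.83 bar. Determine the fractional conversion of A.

X = 0.617

Basis: 3 mol A initially; let X = conversion of A. Extent ξ = X.
At extent ξ: n_C = 2.94 − X; n_A = 3 − 3X; n_B = 2X; n_I = 3.92 (inert).
Total moles n_T = 9.86 − 2X.
Mole fractions y_i = n_i/n_T; K = p_B^2 / (p_C p_A^3) with p_i = y_i·P.
This yields a degree-4 equation in X; solving on (0,1), X = 0.617.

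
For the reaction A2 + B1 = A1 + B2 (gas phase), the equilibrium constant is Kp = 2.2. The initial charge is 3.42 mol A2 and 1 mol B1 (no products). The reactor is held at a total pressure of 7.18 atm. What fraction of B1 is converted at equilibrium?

Take 1 mol B1 as basis and let X be its fractional conversion, so ξ = X.
Mole table: n_A2 = 3.42 − X; n_B1 = 1 − X; n_A1 = X; n_B2 = X.
Total moles n_T = 4.42 (Δν = 0, constant).
Mole fractions y_i = n_i/n_T; Kp = p_A1 p_B2 / (p_A2 p_B1) with p_i = y_i·P.
Setting this equal to 2.2 and taking the physical root (0 < X < 1) gives X = 0.866.

X = 0.866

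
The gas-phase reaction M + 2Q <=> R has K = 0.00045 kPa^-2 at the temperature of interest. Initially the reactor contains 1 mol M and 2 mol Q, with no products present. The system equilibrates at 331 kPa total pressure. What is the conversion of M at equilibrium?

Basis: 1 mol M initially; let X = conversion of M. Extent ξ = X.
Species balance: n_M = 1 − X; n_Q = 2 − 2X; n_R = X.
Total moles n_T = 3 − 2X.
With p_i = (n_i/n_T)P, K = p_R / (p_M p_Q^2).
Setting this equal to 0.00045 kPa^-2 and taking the physical root (0 < X < 1) gives X = 0.800.

X = 0.800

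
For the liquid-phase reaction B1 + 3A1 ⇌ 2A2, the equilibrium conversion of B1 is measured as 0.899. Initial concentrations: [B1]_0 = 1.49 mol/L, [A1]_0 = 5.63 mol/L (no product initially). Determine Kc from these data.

Let X = conversion of B1.
Concentrations: [B1] = 1.49 − 1.49X; [A1] = 5.63 − 4.47X; [A2] = 2.98X.
At X = 0.899: [B1] = 0.15, [A1] = 1.61, [A2] = 2.68.
Kc = [A2]^2 / ([B1] [A1]^3) = 11.4 (mol/L)^-2.

Kc = 11.4 (mol/L)^-2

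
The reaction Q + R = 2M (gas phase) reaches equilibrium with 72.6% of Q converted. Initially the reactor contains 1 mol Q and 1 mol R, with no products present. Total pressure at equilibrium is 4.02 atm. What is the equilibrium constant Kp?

Kp = 28.1

Basis: 1 mol Q initially; let X = conversion of Q. Extent ξ = X.
Moles: n_Q = 1 − X; n_R = 1 − X; n_M = 2X.
Since Δν = 0, n_T = 2 throughout.
At X = 0.726: n_Q = 0.274, n_R = 0.274, n_M = 1.45, n_T = 2.
p_i = (n_i/n_T)·P. Kp = p_M^2 / (p_Q p_R) = 28.1.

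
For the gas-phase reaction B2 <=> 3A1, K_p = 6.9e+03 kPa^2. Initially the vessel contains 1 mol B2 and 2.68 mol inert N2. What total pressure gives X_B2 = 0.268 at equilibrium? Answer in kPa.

Take 1 mol B2 as basis and let X be its fractional conversion, so ξ = X.
Species balance: n_B2 = 1 − X; n_A1 = 3X; n_I = 2.68 (inert).
Total moles n_T = 3.68 + 2X.
K_p = p_A1^3 / (p_B2) with p_i = (n_i/n_T)·P.
At X = 0.268: the mole-fraction product g(X) = Π y_i^ν_i = 0.03994. Since K_p = g(X)·P^{2}, P = (K_p/g)^(1/2) = (6.9e+03/0.03994)^(1/2) = 416 kPa.

P = 416 kPa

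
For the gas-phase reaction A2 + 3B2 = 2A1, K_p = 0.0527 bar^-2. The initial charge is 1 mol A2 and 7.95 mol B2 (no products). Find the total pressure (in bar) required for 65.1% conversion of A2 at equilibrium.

P = 5 bar

Let X = conversion of A2 (basis 1 mol A2); extent of reaction ξ = X.
Mole table: n_A2 = 1 − X; n_B2 = 7.95 − 3X; n_A1 = 2X.
n_T = Σnᵢ = 8.95 − 2X.
K_p = p_A1^2 / (p_A2 p_B2^3) with p_i = (n_i/n_T)·P.
At X = 0.651: the mole-fraction product g(X) = Π y_i^ν_i = 1.317. Since K_p = g(X)·P^{-2}, P = (g/K_p)^(1/2) = (1.317/0.0527)^(1/2) = 5 bar.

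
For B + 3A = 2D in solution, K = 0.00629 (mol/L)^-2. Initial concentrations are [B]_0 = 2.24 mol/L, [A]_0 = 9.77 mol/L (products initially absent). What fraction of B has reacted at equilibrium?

Let X = conversion of B; extent ξ = 2.24·X mol/L.
Concentrations: [B] = 2.24 − 2.24X; [A] = 9.77 − 6.72X; [D] = 4.48X.
K = [D]^2 / ([B] [A]^3).
Setting equal to 0.00629 and solving for X on (0,1) gives X = 0.393.

X = 0.393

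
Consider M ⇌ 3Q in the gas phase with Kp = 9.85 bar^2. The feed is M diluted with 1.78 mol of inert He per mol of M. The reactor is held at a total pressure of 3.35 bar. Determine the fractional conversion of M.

Let X = conversion of M (basis 1 mol M); extent of reaction ξ = X.
At extent ξ: n_M = 1 − X; n_Q = 3X; n_I = 1.78 (inert).
Total moles n_T = 2.78 + 2X.
y_i = n_i/n_T, p_i = y_i·P. Kp = p_Q^3 / (p_M).
This yields a degree-3 equation in X; solving on (0,1), X = 0.593.

X = 0.593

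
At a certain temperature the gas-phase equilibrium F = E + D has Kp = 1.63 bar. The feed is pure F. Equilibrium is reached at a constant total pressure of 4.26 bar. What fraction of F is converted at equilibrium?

Basis: 1 mol F initially; let X = conversion of F. Extent ξ = X.
Species balance: n_F = 1 − X; n_E = X; n_D = X.
Total moles n_T = 1 + X.
Mole fractions y_i = n_i/n_T; Kp = p_E p_D / (p_F) with p_i = y_i·P.
This yields a degree-2 equation in X; solving on (0,1), X = 0.526.

X = 0.526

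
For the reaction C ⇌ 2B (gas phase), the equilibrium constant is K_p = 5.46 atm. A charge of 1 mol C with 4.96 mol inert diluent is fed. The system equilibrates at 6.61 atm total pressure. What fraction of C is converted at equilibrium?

X = 0.671

Let X = conversion of C (basis 1 mol C); extent of reaction ξ = X.
Species balance: n_C = 1 − X; n_B = 2X; n_I = 4.96 (inert).
Summing: n_T = 5.96 + X.
y_i = n_i/n_T, p_i = y_i·P. K_p = p_B^2 / (p_C).
Substituting and setting equal to 5.46 atm gives a polynomial in X; the root in (0,1) is X = 0.671.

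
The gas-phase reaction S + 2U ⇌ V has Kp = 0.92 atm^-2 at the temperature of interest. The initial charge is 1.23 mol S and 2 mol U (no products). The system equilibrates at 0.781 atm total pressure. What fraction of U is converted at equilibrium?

Take 2 mol U as basis and let X be its fractional conversion, so ξ = X.
Moles: n_S = 1.23 − X; n_U = 2 − 2X; n_V = X.
Summing: n_T = 3.23 − 2X.
Mole fractions y_i = n_i/n_T; Kp = p_V / (p_S p_U^2) with p_i = y_i·P.
Equating to 0.92 atm^-2 and solving on 0 < X < 1: X = 0.189.

X = 0.189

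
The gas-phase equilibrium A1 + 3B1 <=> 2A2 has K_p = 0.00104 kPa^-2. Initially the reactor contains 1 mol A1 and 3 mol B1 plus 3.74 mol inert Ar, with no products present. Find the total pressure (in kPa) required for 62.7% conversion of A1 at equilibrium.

P = 349 kPa

Take 1 mol A1 as basis and let X be its fractional conversion, so ξ = X.
At extent ξ: n_A1 = 1 − X; n_B1 = 3 − 3X; n_A2 = 2X; n_I = 3.74 (inert).
Summing: n_T = 7.74 − 2X.
K_p = p_A2^2 / (p_A1 p_B1^3) with p_i = (n_i/n_T)·P.
At X = 0.627: the mole-fraction product g(X) = Π y_i^ν_i = 126.6. Since K_p = g(X)·P^{-2}, P = (g/K_p)^(1/2) = (126.6/0.00104)^(1/2) = 349 kPa.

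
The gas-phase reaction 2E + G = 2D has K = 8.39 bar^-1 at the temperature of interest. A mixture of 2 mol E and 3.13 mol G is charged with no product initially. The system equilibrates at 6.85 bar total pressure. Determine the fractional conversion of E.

Let X = conversion of E (basis 2 mol E); extent of reaction ξ = X.
Mole table: n_E = 2 − 2X; n_G = 3.13 − X; n_D = 2X.
Summing: n_T = 5.13 − X.
Mole fractions y_i = n_i/n_T; K = p_D^2 / (p_E^2 p_G) with p_i = y_i·P.
This yields a degree-3 equation in X; solving on (0,1), X = 0.847.

X = 0.847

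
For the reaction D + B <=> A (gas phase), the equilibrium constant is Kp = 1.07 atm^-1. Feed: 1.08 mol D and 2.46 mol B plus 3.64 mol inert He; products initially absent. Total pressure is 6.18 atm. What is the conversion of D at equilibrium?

Let X = conversion of D (basis 1.08 mol D); extent of reaction ξ = 1.08X.
Mole table: n_D = 1.08 − 1.08X; n_B = 2.46 − 1.08X; n_A = 1.08X; n_I = 3.64 (inert).
Total moles n_T = 7.18 − 1.08X.
Mole fractions y_i = n_i/n_T; Kp = p_A / (p_D p_B) with p_i = y_i·P.
Equating to 1.07 atm^-1 and solving on 0 < X < 1: X = 0.643.

X = 0.643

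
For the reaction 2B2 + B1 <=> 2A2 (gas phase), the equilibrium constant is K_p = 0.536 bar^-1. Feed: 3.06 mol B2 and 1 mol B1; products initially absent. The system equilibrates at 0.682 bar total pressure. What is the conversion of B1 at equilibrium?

X = 0.314

Let X = conversion of B1 (basis 1 mol B1); extent of reaction ξ = X.
At extent ξ: n_B2 = 3.06 − 2X; n_B1 = 1 − X; n_A2 = 2X.
n_T = Σnᵢ = 4.06 − X.
y_i = n_i/n_T, p_i = y_i·P. K_p = p_A2^2 / (p_B2^2 p_B1).
Substituting and setting equal to 0.536 bar^-1 gives a polynomial in X; the root in (0,1) is X = 0.314.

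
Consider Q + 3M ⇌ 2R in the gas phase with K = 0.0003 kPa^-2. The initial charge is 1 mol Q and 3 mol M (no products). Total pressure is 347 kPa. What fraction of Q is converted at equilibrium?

X = 0.663

Take 1 mol Q as basis and let X be its fractional conversion, so ξ = X.
At extent ξ: n_Q = 1 − X; n_M = 3 − 3X; n_R = 2X.
Summing: n_T = 4 − 2X.
With p_i = (n_i/n_T)P, K = p_R^2 / (p_Q p_M^3).
Substituting and setting equal to 0.0003 kPa^-2 gives a polynomial in X; the root in (0,1) is X = 0.663.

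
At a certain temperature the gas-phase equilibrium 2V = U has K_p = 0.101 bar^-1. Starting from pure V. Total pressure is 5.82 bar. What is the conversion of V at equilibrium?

Basis: 1 mol V initially; let X = conversion of V. Extent ξ = 0.5X.
Mole table: n_V = 1 − X; n_U = 0.5X.
Total moles n_T = 1 − 0.5X.
y_i = n_i/n_T, p_i = y_i·P. K_p = p_U / (p_V^2).
Substituting and setting equal to 0.101 bar^-1 gives a polynomial in X; the root in (0,1) is X = 0.454.

X = 0.454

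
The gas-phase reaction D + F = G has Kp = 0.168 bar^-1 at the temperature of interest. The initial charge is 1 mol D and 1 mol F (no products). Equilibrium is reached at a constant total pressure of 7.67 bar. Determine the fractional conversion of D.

X = 0.339

Let X = conversion of D (basis 1 mol D); extent of reaction ξ = X.
Mole table: n_D = 1 − X; n_F = 1 − X; n_G = X.
Total moles n_T = 2 − X.
Mole fractions y_i = n_i/n_T; Kp = p_G / (p_D p_F) with p_i = y_i·P.
Equating to 0.168 bar^-1 and solving on 0 < X < 1: X = 0.339.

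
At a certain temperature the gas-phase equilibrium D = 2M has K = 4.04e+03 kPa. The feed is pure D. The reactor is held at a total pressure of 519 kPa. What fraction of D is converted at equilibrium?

Basis: 1 mol D initially; let X = conversion of D. Extent ξ = X.
At extent ξ: n_D = 1 − X; n_M = 2X.
n_T = Σnᵢ = 1 + X.
Mole fractions y_i = n_i/n_T; K = p_M^2 / (p_D) with p_i = y_i·P.
Equating to 4.04e+03 kPa and solving on 0 < X < 1: X = 0.813.

X = 0.813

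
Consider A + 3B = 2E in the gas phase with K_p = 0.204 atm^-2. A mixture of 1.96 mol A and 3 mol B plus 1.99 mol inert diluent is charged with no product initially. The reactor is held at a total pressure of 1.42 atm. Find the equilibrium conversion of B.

Let X = conversion of B (basis 3 mol B); extent of reaction ξ = X.
Moles: n_A = 1.96 − X; n_B = 3 − 3X; n_E = 2X; n_I = 1.99 (inert).
Total moles n_T = 6.95 − 2X.
y_i = n_i/n_T, p_i = y_i·P. K_p = p_E^2 / (p_A p_B^3).
Equating to 0.204 atm^-2 and solving on 0 < X < 1: X = 0.229.

X = 0.229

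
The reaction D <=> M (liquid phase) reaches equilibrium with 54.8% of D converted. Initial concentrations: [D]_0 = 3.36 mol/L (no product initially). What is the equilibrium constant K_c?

Let X = conversion of D.
Concentrations: [D] = 3.36 − 3.36X; [M] = 3.36X.
At X = 0.548: [D] = 1.52, [M] = 1.84.
K_c = [M] / ([D]) = 1.21.

K_c = 1.21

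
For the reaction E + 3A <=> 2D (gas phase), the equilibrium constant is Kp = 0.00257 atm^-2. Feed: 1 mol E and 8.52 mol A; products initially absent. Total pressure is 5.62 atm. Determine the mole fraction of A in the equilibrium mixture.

Take 1 mol E as basis and let X be its fractional conversion, so ξ = X.
Moles: n_E = 1 − X; n_A = 8.52 − 3X; n_D = 2X.
Total moles n_T = 9.52 − 2X.
With p_i = (n_i/n_T)P, Kp = p_D^2 / (p_E p_A^3).
Substituting and setting equal to 0.00257 atm^-2 gives a polynomial in X; the root in (0,1) is X = 0.285.
Then n_A = 7.66, n_T = 8.95, so y_A = 0.856.

y_A = 0.856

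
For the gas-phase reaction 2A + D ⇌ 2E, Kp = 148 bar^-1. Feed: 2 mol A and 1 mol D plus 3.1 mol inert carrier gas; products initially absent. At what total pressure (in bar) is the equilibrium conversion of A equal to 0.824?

P = 4.44 bar

Basis: 2 mol A initially; let X = conversion of A. Extent ξ = X.
Mole table: n_A = 2 − 2X; n_D = 1 − X; n_E = 2X; n_I = 3.1 (inert).
Total moles n_T = 6.1 − X.
Kp = p_E^2 / (p_A^2 p_D) with p_i = (n_i/n_T)·P.
At X = 0.824: the mole-fraction product g(X) = Π y_i^ν_i = 657.1. Since Kp = g(X)·P^{-1}, P = (g/Kp)^(1/1) = (657.1/148)^(1/1) = 4.44 bar.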